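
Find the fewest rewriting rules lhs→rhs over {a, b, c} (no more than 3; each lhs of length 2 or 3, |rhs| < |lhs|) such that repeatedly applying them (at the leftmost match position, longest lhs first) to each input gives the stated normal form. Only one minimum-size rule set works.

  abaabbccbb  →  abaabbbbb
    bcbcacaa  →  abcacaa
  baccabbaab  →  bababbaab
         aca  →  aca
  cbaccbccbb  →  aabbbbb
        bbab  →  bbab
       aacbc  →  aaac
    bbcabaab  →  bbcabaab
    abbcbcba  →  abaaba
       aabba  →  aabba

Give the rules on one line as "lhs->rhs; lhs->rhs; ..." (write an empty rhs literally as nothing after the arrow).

bcb->ab; cb->a; cc->b

  | abaabbccbb => abaabbbbb
  | bcbcacaa => abcacaa
  | baccabbaab => bababbaab
  | aca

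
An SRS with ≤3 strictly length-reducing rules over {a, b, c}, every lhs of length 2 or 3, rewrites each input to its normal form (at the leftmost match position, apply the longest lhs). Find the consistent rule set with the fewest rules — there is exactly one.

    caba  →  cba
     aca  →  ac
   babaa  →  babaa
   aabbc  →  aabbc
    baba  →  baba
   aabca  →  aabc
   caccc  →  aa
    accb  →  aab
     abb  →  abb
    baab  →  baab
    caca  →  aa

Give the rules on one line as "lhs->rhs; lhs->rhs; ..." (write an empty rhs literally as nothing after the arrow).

ca->c; cc->a

  | caba => cba
  | aca => ac
  | babaa
  | aabbc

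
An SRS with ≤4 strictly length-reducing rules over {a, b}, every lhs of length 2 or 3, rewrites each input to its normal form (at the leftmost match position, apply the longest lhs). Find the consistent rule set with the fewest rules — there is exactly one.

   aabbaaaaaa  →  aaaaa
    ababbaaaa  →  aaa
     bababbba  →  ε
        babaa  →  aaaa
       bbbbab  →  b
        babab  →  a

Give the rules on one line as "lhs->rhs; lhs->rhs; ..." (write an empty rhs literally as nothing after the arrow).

  | aabbaaaaaa => baaaaaa => aaaaa
  | ababbaaaa => abbaaaa => baaaa => aaa
  | bababbba => aaabbba => abba => ba => ε
  | babaa => aaaa

aab->; ab->; ba->; bab->aa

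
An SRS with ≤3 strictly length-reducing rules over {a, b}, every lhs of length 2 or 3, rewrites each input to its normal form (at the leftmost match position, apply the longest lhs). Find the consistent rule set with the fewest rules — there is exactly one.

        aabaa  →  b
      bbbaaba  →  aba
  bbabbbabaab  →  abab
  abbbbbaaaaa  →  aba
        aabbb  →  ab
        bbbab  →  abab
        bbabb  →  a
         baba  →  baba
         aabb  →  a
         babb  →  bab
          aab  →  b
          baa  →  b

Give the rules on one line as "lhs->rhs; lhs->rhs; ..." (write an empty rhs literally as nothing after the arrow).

aa->; abb->ab; bb->a

  | aabaa => baa => b
  | bbbaaba => abaaba => abba => aba
  | bbabbbabaab => aabbbabaab => bbbabaab => ababaab => ababb => abab
  | abbbbbaaaaa => abbbbaaaaa => abbbaaaaa => abbaaaaa => abaaaaa => abaaa => aba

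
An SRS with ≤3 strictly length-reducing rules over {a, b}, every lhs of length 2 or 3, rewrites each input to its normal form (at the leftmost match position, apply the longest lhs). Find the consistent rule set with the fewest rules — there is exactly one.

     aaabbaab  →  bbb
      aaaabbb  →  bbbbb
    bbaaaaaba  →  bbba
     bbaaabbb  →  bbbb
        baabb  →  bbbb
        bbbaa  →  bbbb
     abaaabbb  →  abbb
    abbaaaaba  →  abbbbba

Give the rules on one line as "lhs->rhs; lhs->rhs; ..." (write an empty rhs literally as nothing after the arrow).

aa->b; bab->

  | aaabbaab => babbaab => baab => bbb
  | aaaabbb => baabbb => bbbbb
  | bbaaaaaba => bbbaaaba => bbbbaba => bbba
  | bbaaabbb => bbbabbb => bbbb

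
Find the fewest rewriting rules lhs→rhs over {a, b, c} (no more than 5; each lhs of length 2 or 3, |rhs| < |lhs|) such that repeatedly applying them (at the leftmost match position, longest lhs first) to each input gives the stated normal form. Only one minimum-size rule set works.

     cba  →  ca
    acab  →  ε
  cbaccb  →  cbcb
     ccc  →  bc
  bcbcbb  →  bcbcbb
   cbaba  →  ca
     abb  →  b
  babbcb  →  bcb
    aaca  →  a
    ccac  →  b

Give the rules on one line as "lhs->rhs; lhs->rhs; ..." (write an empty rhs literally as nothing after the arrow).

ab->; ac->b; ba->a; cc->b

  | cba => ca
  | acab => bab => ab => ε
  | cbaccb => caccb => cbcb
  | ccc => bc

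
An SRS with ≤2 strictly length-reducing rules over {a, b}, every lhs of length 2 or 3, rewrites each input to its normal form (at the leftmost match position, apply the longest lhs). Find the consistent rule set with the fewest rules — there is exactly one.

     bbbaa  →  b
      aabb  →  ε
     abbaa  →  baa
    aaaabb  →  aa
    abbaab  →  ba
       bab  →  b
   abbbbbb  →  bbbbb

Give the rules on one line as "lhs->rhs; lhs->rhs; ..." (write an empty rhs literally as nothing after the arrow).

ab->; bba->b

  | bbbaa => bba => b
  | aabb => ab => ε
  | abbaa => baa
  | aaaabb => aaab => aa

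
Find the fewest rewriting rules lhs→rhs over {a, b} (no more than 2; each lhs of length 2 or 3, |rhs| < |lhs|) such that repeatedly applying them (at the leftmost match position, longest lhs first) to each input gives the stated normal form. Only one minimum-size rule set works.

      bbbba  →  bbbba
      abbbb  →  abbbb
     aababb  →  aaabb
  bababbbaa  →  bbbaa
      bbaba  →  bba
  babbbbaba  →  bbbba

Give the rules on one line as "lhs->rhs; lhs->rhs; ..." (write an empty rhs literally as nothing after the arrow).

  | bbbba
  | abbbb
  | aababb => aaabb
  | bababbbaa => babbbaa => bbbaa

aba->aa; bab->b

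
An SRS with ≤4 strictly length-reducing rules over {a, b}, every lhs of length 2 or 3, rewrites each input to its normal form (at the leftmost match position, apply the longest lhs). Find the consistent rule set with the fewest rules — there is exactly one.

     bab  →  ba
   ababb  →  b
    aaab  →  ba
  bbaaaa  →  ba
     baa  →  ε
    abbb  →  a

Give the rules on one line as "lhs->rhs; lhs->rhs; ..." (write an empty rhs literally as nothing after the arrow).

aa->b; ab->a; bb->; bba->

  | bab => ba
  | ababb => aabb => bbb => b
  | aaab => bab => ba
  | bbaaaa => aaa => ba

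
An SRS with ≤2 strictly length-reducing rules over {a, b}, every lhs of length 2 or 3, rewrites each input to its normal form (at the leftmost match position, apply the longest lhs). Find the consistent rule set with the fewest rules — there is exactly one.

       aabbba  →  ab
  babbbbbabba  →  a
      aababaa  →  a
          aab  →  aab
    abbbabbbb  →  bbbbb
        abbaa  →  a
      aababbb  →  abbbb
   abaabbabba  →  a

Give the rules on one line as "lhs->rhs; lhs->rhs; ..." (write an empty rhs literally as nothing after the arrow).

aba->b; ba->a

  | aabbba => aabba => aaba => ab
  | babbbbbabba => abbbbbabba => abbbbabba => abbbabba => abbabba => ababba => bbba => bba => ba => a
  | aababaa => abbaa => abaa => ba => a
  | aab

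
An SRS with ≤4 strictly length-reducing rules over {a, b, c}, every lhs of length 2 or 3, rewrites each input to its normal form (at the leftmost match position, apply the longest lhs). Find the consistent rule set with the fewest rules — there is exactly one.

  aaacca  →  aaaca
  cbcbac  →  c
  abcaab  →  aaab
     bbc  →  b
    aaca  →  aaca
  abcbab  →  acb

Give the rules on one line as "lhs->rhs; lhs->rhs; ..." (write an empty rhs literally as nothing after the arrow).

  | aaacca => aaaca
  | cbcbac => cbac => ccc => cc => c
  | abcaab => aaab
  | bbc => b

ba->c; bc->; cc->c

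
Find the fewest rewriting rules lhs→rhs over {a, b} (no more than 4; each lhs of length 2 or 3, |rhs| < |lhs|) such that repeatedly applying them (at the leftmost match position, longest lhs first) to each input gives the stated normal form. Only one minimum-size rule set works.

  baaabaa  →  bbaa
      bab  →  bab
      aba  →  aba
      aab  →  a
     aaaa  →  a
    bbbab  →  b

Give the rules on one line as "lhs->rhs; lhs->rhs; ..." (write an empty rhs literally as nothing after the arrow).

aaa->; aab->a; bbb->aa

  | baaabaa => bbaa
  | bab
  | aba
  | aab => a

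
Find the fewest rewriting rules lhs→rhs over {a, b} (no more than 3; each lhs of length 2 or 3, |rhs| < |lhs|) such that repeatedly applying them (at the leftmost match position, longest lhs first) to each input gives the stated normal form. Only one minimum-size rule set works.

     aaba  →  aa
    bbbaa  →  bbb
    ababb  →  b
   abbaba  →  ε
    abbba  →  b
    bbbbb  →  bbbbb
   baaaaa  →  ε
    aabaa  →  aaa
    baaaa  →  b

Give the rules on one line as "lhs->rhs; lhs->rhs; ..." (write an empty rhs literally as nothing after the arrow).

ab->; ba->; baa->b

  | aaba => aa
  | bbbaa => bbb
  | ababb => abb => b
  | abbaba => baba => ba => ε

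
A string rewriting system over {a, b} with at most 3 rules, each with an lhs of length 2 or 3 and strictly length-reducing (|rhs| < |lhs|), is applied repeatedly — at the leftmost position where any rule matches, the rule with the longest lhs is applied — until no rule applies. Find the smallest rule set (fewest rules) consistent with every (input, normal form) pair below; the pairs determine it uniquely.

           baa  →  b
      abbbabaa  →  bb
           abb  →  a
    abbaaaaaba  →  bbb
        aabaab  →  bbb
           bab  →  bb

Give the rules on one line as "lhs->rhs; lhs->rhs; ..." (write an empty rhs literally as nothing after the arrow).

aaa->bb; ab->a; ba->b

  | baa => ba => b
  | abbbabaa => abbabaa => ababaa => aabaa => aaaa => bba => bb
  | abb => ab => a
  | abbaaaaaba => abaaaaaba => aaaaaaba => bbaaaba => bbaaba => bbaba => bbba => bbb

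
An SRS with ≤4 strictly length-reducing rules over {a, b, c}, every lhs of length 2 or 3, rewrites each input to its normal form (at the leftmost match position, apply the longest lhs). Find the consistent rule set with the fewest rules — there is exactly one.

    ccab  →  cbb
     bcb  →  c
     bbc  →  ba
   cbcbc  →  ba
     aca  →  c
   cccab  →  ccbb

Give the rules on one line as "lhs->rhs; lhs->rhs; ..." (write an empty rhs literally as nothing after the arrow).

ab->c; bc->a; ca->b

  | ccab => cbb
  | bcb => ab => c
  | bbc => ba
  | cbcbc => cabc => bbc => ba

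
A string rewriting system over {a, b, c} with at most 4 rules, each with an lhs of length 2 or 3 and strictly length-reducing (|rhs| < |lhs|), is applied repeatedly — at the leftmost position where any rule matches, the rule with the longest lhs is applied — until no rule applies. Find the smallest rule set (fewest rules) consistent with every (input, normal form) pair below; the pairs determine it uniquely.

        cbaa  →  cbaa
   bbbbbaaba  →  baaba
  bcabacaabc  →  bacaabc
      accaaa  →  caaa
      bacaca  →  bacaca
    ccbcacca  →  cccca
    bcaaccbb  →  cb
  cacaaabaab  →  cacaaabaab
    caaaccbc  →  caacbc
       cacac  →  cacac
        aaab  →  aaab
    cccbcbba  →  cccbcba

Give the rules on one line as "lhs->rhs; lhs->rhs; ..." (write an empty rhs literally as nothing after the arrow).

  | cbaa
  | bbbbbaaba => bbbbaaba => bbbaaba => bbaaba => baaba
  | bcabacaabc => bacaabc
  | accaaa => caaa

acc->c; bb->b; bca->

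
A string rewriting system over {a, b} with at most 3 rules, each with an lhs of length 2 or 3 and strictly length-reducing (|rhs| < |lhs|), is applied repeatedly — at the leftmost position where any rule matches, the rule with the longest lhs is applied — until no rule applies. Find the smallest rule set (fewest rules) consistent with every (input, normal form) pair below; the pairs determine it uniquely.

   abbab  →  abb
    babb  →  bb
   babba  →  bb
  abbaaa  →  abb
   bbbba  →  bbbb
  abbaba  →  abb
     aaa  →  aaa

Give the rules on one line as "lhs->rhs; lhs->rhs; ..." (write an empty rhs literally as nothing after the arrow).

ba->b; bab->b

  | abbab => abb
  | babb => bb
  | babba => bba => bb
  | abbaaa => abbaa => abba => abb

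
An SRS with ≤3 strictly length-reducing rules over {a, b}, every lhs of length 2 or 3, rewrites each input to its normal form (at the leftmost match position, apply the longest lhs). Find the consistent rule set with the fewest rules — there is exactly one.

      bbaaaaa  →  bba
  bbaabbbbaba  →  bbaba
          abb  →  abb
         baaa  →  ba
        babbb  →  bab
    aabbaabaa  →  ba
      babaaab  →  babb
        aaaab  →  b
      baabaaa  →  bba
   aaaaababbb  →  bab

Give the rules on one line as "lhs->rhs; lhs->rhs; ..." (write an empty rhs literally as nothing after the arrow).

  | bbaaaaa => bbaaaa => bbaaa => bbaa => bba
  | bbaabbbbaba => bbbbbbaba => bbbbaba => bbaba
  | abb
  | baaa => baa => ba

aa->a; aab->b; bbb->b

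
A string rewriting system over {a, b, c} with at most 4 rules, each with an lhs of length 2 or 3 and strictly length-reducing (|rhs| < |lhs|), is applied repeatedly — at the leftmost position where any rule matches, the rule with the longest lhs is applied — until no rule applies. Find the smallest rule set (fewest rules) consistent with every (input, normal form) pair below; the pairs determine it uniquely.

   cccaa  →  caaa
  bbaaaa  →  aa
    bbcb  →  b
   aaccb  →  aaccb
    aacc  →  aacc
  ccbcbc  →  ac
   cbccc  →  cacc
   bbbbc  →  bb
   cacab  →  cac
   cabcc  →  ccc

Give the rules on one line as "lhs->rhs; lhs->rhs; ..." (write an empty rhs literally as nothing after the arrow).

ab->; ba->; bc->a; cca->aa

  | cccaa => caaa
  | bbaaaa => baaa => aa
  | bbcb => bab => b
  | aaccb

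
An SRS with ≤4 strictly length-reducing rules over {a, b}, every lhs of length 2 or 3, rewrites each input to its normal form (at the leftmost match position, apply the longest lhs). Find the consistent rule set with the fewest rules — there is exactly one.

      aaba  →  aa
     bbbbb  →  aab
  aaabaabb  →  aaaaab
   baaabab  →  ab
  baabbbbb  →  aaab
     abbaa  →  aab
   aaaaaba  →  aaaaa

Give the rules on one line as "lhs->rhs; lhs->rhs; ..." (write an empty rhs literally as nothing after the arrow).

ba->; baa->ab; bb->b; bbb->ab

  | aaba => aa
  | bbbbb => abbb => aab
  | aaabaabb => aaaabbb => aaaaab
  | baaabab => ababab => abab => ab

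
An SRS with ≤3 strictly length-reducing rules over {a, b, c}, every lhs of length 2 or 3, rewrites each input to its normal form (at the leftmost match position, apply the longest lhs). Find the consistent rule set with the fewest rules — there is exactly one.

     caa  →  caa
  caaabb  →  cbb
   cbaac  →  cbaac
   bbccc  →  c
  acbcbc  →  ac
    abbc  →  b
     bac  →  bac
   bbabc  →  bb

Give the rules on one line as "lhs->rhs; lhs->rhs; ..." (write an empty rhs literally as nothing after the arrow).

ab->b; bc->

  | caa
  | caaabb => caabb => cabb => cbb
  | cbaac
  | bbccc => bcc => c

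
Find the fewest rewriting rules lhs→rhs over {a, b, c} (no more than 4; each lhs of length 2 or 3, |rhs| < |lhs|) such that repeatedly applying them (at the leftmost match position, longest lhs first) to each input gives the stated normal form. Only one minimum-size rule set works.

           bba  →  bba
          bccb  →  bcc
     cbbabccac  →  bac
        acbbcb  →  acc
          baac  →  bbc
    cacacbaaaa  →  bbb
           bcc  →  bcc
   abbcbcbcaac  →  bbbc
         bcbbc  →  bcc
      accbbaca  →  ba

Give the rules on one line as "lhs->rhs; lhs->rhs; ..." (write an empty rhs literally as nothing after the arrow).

  | bba
  | bccb => bcc
  | cbbabccac => cbabccac => cabccac => abccac => bccac => bcac => bac
  | acbbcb => acbcb => accb => acc

aa->b; ab->b; ca->a; cb->c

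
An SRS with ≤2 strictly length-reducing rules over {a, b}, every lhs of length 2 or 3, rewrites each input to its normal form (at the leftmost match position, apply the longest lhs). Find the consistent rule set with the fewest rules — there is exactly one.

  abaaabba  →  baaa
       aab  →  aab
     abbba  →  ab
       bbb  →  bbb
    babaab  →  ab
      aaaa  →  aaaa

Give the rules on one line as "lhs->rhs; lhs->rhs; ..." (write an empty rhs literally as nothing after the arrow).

  | abaaabba => baaabba => baaa
  | aab
  | abbba => ab
  | bbb

aba->ba; bba->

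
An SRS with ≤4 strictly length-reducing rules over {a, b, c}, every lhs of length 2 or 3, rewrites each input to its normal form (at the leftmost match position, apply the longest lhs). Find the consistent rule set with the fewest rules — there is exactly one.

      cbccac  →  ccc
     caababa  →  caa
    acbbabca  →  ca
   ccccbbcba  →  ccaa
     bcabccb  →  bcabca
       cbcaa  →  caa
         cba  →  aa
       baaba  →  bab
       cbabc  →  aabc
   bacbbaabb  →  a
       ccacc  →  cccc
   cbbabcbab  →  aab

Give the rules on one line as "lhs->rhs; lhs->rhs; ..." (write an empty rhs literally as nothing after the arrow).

aba->b; ac->c; bb->; cb->a

  | cbccac => accac => ccac => ccc
  | caababa => cabba => caa
  | acbbabca => cbbabca => ababca => bbca => ca
  | ccccbbcba => cccabcba => cccabaa => cccba => ccaa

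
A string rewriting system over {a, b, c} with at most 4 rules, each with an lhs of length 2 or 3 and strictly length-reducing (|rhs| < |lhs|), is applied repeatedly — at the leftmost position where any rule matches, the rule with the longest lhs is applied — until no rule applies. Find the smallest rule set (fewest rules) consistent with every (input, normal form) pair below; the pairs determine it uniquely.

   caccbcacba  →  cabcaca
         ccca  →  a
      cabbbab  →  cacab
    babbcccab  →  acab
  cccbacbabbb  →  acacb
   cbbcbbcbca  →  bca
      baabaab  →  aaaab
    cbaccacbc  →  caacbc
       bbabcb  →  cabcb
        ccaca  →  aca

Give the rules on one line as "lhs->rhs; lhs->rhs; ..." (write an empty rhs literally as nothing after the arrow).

ba->a; bb->c; cc->; ccc->

  | caccbcacba => cabcacba => cabcaca
  | ccca => a
  | cabbbab => cacbab => cacab
  | babbcccab => abbcccab => accccab => acab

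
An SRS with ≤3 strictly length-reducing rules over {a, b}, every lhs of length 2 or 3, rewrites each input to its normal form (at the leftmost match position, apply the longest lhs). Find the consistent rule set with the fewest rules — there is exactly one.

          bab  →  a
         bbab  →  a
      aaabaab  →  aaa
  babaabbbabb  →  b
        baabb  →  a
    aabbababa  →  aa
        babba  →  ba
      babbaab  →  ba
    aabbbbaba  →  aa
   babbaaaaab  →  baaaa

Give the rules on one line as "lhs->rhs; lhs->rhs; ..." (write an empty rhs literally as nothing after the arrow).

  | bab => bb => a
  | bbab => aab => a
  | aaabaab => aaaab => aaa
  | babaabbbabb => bbaabbbabb => aaabbbabb => aabbabb => ababb => babb => bbb => ab => b

aab->a; ab->b; bb->a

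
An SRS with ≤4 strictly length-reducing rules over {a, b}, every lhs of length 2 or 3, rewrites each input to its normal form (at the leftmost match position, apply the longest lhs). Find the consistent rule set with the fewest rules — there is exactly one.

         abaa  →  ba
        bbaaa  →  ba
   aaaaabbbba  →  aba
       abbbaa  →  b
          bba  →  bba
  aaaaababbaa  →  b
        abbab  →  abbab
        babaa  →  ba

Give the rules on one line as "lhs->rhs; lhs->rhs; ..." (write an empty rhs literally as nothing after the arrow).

aa->b; baa->aa; bbb->ab

  | abaa => aaa => ba
  | bbaaa => baaa => aaa => ba
  | aaaaabbbba => baaabbbba => aaabbbba => babbbba => baabba => aabba => bbba => aba
  | abbbaa => aabaa => bbaa => baa => aa => b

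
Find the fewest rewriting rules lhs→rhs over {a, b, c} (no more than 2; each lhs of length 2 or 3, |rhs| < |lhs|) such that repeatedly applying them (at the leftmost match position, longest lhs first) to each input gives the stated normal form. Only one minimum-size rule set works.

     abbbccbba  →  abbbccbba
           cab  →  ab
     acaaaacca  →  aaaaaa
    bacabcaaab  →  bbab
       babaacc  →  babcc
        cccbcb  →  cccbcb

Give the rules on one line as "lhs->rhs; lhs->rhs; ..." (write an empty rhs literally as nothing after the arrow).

baa->b; ca->a

  | abbbccbba
  | cab => ab
  | acaaaacca => aaaaacca => aaaaaca => aaaaaa
  | bacabcaaab => baabcaaab => bbcaaab => bbaaab => bbab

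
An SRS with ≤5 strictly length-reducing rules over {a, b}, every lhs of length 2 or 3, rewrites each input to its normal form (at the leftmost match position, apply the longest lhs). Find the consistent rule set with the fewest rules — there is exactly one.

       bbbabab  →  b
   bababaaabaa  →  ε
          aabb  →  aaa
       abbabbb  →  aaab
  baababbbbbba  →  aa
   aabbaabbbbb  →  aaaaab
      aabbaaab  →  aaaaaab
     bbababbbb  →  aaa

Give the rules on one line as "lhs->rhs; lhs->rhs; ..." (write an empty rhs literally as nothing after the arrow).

  | bbbabab => babab => bab => b
  | bababaaabaa => babaaabaa => baaabaa => baabaa => babaa => baa => ba => ε
  | aabb => aaa
  | abbabbb => aaabbb => aaab

ba->; baa->ba; bb->a; bbb->b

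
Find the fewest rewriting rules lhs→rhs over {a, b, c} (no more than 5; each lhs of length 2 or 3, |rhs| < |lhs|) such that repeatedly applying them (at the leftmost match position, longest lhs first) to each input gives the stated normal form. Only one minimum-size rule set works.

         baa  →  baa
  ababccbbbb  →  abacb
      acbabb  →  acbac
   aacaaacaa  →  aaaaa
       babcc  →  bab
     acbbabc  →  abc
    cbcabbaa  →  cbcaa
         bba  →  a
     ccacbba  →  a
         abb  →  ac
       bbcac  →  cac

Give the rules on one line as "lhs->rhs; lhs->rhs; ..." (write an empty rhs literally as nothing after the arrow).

  | baa
  | ababccbbbb => ababbbbb => abacbbb => abacb
  | acbabb => acbac
  | aacaaacaa => aaaacaa => aaaaa

abb->ac; aca->a; bb->; cc->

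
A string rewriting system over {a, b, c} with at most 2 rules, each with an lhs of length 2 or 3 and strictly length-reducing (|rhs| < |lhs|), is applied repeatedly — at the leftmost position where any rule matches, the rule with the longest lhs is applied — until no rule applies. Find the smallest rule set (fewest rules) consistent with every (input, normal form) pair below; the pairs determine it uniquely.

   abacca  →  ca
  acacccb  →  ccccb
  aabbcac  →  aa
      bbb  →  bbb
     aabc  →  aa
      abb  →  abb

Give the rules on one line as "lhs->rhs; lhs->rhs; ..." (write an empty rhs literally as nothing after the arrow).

ac->c; bc->

  | abacca => abcca => aca => ca
  | acacccb => cacccb => ccccb
  | aabbcac => aabac => aabc => aa
  | bbb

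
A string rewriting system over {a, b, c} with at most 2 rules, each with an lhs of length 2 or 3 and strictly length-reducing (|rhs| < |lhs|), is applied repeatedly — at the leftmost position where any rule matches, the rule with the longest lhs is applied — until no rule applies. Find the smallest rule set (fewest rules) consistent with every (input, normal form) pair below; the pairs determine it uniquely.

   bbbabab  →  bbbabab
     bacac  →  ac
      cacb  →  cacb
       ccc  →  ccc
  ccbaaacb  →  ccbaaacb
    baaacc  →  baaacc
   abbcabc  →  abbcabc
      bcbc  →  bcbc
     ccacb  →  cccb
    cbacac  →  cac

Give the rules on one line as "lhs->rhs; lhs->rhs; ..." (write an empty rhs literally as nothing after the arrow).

  | bbbabab
  | bacac => ac
  | cacb
  | ccc

bac->; cca->cc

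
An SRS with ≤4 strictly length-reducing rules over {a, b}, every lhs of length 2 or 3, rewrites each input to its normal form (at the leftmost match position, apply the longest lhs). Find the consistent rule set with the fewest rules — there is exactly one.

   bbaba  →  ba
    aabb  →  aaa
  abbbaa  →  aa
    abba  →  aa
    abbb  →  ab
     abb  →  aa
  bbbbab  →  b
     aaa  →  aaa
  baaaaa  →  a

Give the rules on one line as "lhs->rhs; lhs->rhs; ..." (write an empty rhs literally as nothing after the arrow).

baa->bb; bb->a; bba->bb; bbb->b

  | bbaba => bbba => ba
  | aabb => aaa
  | abbbaa => abaa => abb => aa
  | abba => abb => aa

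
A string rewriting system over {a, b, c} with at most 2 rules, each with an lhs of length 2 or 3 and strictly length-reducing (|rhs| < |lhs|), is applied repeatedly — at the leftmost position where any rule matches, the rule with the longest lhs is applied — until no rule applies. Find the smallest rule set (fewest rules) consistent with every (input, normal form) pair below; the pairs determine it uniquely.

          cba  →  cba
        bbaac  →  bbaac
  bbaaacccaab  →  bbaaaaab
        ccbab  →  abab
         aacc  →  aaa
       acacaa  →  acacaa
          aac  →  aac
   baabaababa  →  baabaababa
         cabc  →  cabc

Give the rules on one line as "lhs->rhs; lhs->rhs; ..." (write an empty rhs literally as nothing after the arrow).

cc->a; ccc->

  | cba
  | bbaac
  | bbaaacccaab => bbaaaaab
  | ccbab => abab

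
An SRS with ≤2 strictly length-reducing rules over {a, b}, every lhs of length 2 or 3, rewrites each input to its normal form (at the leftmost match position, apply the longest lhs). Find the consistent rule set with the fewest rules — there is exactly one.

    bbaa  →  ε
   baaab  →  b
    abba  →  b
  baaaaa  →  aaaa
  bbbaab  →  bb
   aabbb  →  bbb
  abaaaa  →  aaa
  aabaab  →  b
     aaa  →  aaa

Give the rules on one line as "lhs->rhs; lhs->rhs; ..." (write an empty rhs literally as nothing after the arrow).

ab->b; ba->

  | bbaa => ba => ε
  | baaab => aab => ab => b
  | abba => bba => b
  | baaaaa => aaaa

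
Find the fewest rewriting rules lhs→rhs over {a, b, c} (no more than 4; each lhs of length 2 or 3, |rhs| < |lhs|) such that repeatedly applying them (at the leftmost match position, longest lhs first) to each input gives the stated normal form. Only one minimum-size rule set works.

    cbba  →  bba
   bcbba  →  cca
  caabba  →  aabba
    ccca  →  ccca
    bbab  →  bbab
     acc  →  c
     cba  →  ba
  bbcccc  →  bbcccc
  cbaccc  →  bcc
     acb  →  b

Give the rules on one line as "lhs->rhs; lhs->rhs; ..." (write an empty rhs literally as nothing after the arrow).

  | cbba => bba
  | bcbba => bbba => cca
  | caabba => aabba
  | ccca

ac->; bbb->cc; caa->aa; cb->b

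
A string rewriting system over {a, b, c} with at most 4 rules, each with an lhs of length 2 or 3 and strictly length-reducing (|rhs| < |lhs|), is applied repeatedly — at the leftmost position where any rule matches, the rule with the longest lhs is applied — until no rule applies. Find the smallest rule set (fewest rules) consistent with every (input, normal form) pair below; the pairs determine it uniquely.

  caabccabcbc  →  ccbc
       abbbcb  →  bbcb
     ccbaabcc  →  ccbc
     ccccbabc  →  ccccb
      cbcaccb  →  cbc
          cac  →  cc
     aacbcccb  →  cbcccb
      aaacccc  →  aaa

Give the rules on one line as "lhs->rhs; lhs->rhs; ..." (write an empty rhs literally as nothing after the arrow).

ab->; abc->; ac->c; acc->a

  | caabccabcbc => cacabcbc => ccabcbc => ccbc
  | abbbcb => bbcb
  | ccbaabcc => ccbac => ccbc
  | ccccbabc => ccccb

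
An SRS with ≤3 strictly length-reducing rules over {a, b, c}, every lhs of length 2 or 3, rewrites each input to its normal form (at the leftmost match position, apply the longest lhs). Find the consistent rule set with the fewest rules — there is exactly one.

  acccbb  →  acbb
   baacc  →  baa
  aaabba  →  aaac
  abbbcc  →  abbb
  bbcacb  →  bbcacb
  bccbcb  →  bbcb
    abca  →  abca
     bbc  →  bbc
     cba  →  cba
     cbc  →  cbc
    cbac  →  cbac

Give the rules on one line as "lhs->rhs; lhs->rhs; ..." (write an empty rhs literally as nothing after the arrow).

bba->c; cc->

  | acccbb => acbb
  | baacc => baa
  | aaabba => aaac
  | abbbcc => abbb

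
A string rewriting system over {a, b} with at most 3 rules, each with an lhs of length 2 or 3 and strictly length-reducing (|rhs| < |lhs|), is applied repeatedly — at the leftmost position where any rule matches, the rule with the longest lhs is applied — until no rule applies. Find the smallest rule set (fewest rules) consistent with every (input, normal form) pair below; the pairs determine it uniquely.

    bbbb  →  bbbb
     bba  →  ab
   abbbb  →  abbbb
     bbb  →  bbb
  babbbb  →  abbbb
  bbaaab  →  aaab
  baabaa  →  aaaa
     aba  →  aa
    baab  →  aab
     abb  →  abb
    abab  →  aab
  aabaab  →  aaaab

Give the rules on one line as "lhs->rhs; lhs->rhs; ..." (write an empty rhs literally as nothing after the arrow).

ba->a; bba->ab

  | bbbb
  | bba => ab
  | abbbb
  | bbb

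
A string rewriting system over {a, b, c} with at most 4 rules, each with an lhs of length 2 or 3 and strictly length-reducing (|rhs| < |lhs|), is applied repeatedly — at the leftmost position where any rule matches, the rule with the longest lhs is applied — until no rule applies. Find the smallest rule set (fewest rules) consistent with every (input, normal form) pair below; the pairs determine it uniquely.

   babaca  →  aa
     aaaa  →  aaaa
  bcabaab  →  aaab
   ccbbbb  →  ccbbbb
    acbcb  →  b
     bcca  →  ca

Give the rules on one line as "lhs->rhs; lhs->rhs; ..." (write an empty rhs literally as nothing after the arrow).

ac->; ba->a; bc->

  | babaca => abaca => aaca => aa
  | aaaa
  | bcabaab => abaab => aaab
  | ccbbbb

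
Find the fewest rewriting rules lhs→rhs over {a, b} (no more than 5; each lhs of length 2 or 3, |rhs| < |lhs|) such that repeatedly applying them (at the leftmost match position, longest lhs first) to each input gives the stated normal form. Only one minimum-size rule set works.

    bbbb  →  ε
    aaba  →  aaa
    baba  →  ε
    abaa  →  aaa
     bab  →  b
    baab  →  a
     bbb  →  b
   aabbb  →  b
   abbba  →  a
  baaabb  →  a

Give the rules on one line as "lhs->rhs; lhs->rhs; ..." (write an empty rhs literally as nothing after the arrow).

  | bbbb => bb => ε
  | aaba => aaa
  | baba => ba => ε
  | abaa => aaa

ab->a; abb->b; ba->; bb->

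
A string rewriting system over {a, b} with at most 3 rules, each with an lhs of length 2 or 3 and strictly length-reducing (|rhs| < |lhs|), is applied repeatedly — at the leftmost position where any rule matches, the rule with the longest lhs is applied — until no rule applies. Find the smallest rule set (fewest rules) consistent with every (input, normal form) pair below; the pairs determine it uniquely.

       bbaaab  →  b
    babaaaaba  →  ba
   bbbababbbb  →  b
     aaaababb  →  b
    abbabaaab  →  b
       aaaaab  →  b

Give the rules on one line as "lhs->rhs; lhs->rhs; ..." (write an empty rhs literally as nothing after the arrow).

ab->b; bb->b

  | bbaaab => baaab => baab => bab => bb => b
  | babaaaaba => bbaaaaba => baaaaba => baaaba => baaba => baba => bba => ba
  | bbbababbbb => bbababbbb => bababbbb => bbabbbb => babbbb => bbbbb => bbbb => bbb => bb => b
  | aaaababb => aaababb => aababb => ababb => babb => bbb => bb => b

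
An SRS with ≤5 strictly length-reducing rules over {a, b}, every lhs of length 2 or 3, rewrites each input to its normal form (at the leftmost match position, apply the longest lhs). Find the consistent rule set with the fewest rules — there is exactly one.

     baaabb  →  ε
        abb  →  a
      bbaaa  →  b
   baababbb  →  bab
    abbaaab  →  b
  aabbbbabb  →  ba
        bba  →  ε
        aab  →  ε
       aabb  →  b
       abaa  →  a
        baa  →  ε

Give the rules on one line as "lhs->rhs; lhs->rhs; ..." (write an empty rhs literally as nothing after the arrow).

  | baaabb => bbabb => bb => ε
  | abb => a
  | bbaaa => aa => b
  | baababbb => bbbabbb => babbb => bab

aa->b; abb->a; bb->; bba->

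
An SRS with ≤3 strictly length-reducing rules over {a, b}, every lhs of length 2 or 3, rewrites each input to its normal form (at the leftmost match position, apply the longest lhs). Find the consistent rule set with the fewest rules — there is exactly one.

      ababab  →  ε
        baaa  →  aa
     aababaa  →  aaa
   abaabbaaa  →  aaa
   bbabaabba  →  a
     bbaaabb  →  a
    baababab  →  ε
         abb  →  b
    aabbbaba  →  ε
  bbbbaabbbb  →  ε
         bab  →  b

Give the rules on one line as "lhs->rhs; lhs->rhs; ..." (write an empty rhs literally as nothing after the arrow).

  | ababab => abab => ab => ε
  | baaa => aa
  | aababaa => aabaa => aaa
  | abaabbaaa => aabbaaa => abaaa => aaa

ab->; ba->; bb->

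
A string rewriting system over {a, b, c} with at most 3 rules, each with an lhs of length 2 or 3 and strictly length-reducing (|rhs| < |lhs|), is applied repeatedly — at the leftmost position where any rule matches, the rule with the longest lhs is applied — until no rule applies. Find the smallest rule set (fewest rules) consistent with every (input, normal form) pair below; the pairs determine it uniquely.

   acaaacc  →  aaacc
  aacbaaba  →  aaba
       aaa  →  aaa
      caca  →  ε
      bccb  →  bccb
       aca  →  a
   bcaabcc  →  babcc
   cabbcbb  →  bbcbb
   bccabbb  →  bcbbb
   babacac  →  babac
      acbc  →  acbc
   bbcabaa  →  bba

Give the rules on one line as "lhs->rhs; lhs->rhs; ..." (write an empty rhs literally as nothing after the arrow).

  | acaaacc => aaacc
  | aacbaaba => aacaba => aaba
  | aaa
  | caca => ca => ε

baa->a; ca->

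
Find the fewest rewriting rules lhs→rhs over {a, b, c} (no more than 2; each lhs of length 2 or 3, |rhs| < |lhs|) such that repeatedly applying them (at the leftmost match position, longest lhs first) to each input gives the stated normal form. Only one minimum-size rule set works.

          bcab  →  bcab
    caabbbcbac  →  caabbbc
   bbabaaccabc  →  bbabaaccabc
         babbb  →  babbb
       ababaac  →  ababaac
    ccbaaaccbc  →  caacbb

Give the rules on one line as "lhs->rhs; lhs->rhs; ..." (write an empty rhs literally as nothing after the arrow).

cba->; cbc->bb

  | bcab
  | caabbbcbac => caabbbc
  | bbabaaccabc
  | babbb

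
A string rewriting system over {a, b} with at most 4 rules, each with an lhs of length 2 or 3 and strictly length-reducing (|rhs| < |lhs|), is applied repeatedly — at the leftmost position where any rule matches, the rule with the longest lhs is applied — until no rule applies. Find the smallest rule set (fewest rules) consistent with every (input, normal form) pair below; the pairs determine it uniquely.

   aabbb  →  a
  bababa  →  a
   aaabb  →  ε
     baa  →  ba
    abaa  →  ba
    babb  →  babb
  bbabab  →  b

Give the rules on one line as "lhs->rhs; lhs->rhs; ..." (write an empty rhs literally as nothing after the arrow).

  | aabbb => abbb => a
  | bababa => bbba => a
  | aaabb => bbb => ε
  | baa => ba

aa->a; aaa->b; aba->b; bbb->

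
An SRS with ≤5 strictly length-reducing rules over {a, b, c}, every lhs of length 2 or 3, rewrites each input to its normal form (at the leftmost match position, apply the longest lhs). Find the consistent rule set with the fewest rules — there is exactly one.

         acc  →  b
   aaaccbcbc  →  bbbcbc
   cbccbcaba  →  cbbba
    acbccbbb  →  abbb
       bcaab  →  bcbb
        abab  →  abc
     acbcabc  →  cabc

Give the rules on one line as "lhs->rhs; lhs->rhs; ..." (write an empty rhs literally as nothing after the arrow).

  | acc => aa => b
  | aaaccbcbc => baccbcbc => baabcbc => bbbcbc
  | cbccbcaba => cbabcaba => cbccaba => cbaaba => cbbba
  | acbccbbb => ccbbb => abbb

aa->b; acb->; bab->bc; cc->a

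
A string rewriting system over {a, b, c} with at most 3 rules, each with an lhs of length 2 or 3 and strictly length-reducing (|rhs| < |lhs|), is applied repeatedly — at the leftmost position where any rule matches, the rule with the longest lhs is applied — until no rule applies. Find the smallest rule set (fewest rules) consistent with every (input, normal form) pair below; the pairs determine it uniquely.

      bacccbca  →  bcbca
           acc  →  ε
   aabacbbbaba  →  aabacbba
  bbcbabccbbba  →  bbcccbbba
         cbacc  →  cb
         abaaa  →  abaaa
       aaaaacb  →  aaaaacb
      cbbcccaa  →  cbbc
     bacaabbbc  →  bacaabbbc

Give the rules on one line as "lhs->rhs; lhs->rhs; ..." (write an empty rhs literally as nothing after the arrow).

  | bacccbca => bcbca
  | acc => ε
  | aabacbbbaba => aabacbba
  | bbcbabccbbba => bbcccbbba

acc->; bab->; cca->c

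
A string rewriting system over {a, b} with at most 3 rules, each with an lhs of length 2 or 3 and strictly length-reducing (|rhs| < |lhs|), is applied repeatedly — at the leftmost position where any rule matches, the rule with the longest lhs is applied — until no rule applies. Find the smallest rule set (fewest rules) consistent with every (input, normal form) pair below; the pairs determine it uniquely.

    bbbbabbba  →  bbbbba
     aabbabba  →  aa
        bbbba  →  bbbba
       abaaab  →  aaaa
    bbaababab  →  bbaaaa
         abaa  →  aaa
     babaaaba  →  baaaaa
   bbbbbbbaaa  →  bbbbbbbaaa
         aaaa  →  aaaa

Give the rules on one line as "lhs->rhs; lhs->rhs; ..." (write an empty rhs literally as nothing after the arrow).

ab->a; abb->

  | bbbbabbba => bbbbba
  | aabbabba => aabba => aa
  | bbbba
  | abaaab => aaaab => aaaa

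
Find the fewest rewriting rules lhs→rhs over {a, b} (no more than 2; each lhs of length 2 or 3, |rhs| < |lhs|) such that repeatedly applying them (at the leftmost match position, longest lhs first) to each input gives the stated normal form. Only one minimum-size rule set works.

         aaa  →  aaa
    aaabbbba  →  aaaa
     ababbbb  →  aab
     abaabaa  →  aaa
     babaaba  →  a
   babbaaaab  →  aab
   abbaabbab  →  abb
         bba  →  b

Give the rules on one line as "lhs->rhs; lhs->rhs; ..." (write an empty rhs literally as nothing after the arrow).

  | aaa
  | aaabbbba => aaaaba => aaaa
  | ababbbb => abbbb => aab
  | abaabaa => aabaa => aaa

ba->; bbb->a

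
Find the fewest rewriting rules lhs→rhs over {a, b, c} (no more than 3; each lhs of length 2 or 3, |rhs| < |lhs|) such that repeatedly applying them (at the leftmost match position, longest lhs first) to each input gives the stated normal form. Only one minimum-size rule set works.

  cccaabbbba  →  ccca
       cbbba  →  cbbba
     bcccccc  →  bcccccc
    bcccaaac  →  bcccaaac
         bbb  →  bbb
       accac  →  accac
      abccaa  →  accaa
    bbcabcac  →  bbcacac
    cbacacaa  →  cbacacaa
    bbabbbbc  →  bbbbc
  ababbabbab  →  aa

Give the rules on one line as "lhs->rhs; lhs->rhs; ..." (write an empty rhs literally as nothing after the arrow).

  | cccaabbbba => cccabba => ccca
  | cbbba
  | bcccccc
  | bcccaaac

ab->a; abb->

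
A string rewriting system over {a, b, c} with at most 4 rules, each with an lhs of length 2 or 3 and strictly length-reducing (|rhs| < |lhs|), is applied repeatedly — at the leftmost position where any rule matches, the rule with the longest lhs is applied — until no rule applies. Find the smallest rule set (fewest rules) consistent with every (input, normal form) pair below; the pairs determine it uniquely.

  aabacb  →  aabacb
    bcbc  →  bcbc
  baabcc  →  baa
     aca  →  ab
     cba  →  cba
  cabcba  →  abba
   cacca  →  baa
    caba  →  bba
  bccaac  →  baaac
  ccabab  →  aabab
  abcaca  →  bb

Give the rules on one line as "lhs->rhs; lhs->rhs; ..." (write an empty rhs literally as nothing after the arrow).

  | aabacb
  | bcbc
  | baabcc => bacc => baa
  | aca => ab

abc->c; bbc->ab; ca->b; cc->a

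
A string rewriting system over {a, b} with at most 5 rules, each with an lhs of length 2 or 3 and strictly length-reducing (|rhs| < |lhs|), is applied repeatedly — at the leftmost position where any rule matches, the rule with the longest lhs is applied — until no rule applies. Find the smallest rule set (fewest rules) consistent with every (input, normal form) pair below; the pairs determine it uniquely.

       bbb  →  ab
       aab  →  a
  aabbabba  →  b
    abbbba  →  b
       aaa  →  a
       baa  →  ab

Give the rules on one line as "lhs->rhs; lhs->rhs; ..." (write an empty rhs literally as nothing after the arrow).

aa->b; ba->a; baa->ab; bb->a

  | bbb => ab
  | aab => bb => a
  | aabbabba => bbbabba => ababba => aabba => bbba => aba => aa => b
  | abbbba => aabba => bbba => aba => aa => b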